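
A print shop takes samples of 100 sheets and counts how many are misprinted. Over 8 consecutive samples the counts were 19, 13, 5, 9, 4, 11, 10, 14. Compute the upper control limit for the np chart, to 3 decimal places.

19.870

p̄ = Σdᵢ / (k·n) = 85 / (8 × 100) = 0.10625
UCL = np̄ + 3·√(np̄(1−p̄)) = 10.6250 + 3 × √(10.6250×0.89375) = 10.6250 + 3 × 3.0816 = 19.8697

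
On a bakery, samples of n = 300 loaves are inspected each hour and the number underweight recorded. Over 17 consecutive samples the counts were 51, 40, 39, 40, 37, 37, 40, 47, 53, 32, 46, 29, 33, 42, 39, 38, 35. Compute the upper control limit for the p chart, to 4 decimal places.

p̄ = Σdᵢ / (k·n) = 678 / (17 × 300) = 0.13294
UCL = p̄ + 3·√(p̄(1−p̄)/n) = 0.13294 + 3 × √(0.13294×0.86706/300) = 0.13294 + 3 × 0.01960 = 0.19175

0.1917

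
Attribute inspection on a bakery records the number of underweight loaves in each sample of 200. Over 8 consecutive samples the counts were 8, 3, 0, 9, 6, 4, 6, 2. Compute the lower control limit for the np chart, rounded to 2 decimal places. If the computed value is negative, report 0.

p̄ = Σdᵢ / (k·n) = 38 / (8 × 200) = 0.02375
LCL = np̄ − 3·√(np̄(1−p̄)) = 4.7500 − 3 × 2.1534 = -1.7102 → 0 (negative, so LCL = 0)

0.00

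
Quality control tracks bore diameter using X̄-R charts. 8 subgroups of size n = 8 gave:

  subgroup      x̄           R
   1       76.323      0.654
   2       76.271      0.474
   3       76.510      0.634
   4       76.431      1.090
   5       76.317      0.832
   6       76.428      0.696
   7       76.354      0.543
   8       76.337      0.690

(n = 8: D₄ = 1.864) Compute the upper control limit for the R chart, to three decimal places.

R̄ = (0.654 + 0.474 + 0.634 + 1.090 + 0.832 + 0.696 + 0.543 + 0.690) / 8 = 5.6130 / 8 = 0.7016
UCL_R = D₄·R̄ = 1.864 × 0.7016 = 1.3078

1.308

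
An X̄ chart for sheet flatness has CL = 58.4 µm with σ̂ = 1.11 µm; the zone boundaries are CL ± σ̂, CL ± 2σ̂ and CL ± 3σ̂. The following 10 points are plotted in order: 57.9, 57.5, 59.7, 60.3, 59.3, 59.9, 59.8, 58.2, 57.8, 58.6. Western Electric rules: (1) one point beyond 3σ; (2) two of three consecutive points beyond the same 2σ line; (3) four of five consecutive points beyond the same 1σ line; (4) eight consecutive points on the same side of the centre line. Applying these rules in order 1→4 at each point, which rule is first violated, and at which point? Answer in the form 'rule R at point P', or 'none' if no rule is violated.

Zone of each point (C = within 1σ̂, B = 1σ̂–2σ̂, A = 2σ̂–3σ̂, * = beyond 3σ̂; sign = side of CL): 1:-C, 2:-C, 3:+B, 4:+B, 5:+C, 6:+B, 7:+B, 8:-C, 9:-C, 10:+C
Rule 3 (four of five consecutive points beyond the same 1σ limit) is satisfied at point 7.

rule 3 at point 7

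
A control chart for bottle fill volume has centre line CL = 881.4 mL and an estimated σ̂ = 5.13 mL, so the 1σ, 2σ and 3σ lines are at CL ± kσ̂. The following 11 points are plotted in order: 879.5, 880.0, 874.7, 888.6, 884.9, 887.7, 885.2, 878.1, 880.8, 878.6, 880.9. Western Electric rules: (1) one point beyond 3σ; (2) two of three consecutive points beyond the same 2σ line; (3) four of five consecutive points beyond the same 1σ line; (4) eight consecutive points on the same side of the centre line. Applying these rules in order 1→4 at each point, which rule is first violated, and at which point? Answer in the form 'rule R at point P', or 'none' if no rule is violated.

Zone of each point (C = within 1σ̂, B = 1σ̂–2σ̂, A = 2σ̂–3σ̂, * = beyond 3σ̂; sign = side of CL): 1:-C, 2:-C, 3:-B, 4:+B, 5:+C, 6:+B, 7:+C, 8:-C, 9:-C, 10:-C, 11:-C
No rule fires across all 11 points.

none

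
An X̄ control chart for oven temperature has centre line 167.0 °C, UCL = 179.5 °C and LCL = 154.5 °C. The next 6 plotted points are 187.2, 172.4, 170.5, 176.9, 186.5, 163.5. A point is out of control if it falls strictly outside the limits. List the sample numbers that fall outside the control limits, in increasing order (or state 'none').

1, 5

Compare each point to [154.5, 179.5]: sample 1 = 187.2 > UCL; sample 5 = 186.5 > UCL.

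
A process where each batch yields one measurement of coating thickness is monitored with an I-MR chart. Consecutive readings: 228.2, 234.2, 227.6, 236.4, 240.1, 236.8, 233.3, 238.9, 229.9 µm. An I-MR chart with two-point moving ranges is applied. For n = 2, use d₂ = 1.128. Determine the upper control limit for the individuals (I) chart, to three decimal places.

X̄ = (228.2 + 234.2 + 227.6 + 236.4 + 240.1 + 236.8 + 233.3 + 238.9 + 229.9) / 9 = 233.9333
Moving ranges: 6.0, 6.6, 8.8, 3.7, 3.3, 3.5, 5.6, 9.0; M̄R̄ = 46.5000 / 8 = 5.8125
UCL = X̄ + 3·M̄R̄/d₂ = 233.9333 + 3 × 5.8125 / 1.128 = 249.3921

249.392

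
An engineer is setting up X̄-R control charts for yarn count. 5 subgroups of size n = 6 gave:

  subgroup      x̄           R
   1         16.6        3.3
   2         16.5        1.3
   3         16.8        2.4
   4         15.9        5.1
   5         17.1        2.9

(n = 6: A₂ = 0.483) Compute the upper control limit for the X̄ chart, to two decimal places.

18.03

X̄̄ = (16.6 + 16.5 + 16.8 + 15.9 + 17.1) / 5 = 82.9000 / 5 = 16.5800
R̄ = (3.3 + 1.3 + 2.4 + 5.1 + 2.9) / 5 = 15.0000 / 5 = 3.0000
UCL = X̄̄ + A₂·R̄ = 16.5800 + 0.483 × 3.0000 = 18.0290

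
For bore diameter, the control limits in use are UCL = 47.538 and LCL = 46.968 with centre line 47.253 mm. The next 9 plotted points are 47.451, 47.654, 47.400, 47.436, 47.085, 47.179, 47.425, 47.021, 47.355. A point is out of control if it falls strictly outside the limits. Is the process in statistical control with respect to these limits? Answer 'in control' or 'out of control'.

Compare each point to [46.968, 47.538]: sample 2 = 47.654 > UCL.

out of control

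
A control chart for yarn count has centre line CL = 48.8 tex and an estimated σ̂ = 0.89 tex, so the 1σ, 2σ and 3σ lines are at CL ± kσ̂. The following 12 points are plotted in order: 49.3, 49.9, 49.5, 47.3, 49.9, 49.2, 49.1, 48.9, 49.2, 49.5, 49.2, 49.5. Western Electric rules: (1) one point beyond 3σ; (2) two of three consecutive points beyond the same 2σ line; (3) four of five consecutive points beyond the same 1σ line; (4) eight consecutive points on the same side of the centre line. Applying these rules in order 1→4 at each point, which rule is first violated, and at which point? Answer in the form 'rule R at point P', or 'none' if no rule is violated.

Zone of each point (C = within 1σ̂, B = 1σ̂–2σ̂, A = 2σ̂–3σ̂, * = beyond 3σ̂; sign = side of CL): 1:+C, 2:+B, 3:+C, 4:-B, 5:+B, 6:+C, 7:+C, 8:+C, 9:+C, 10:+C, 11:+C, 12:+C
Rule 4 (eight consecutive points on the same side of the centre line) is satisfied at point 12.

rule 4 at point 12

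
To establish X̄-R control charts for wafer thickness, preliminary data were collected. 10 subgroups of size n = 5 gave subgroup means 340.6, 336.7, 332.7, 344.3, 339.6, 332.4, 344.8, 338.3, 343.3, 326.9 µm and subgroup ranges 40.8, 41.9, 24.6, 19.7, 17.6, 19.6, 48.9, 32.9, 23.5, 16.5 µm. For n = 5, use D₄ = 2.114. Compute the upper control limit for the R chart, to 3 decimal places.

R̄ = (40.8 + 41.9 + 24.6 + 19.7 + 17.6 + 19.6 + 48.9 + 32.9 + 23.5 + 16.5) / 10 = 286.0000 / 10 = 28.6000
UCL_R = D₄·R̄ = 2.114 × 28.6000 = 60.4604

60.460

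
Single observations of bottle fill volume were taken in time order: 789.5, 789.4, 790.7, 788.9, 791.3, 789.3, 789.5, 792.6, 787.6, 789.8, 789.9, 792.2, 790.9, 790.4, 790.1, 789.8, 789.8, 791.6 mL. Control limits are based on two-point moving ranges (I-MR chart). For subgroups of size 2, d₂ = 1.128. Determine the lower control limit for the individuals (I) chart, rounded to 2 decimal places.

786.32

X̄ = (789.5 + 789.4 + 790.7 + 788.9 + 791.3 + 789.3 + 789.5 + 792.6 + 787.6 + 789.8 + 789.9 + 792.2 + 790.9 + 790.4 + 790.1 + 789.8 + 789.8 + 791.6) / 18 = 790.1833
Moving ranges: 0.1, 1.3, 1.8, 2.4, 2.0, 0.2, 3.1, 5.0, 2.2, 0.1, 2.3, 1.3, 0.5, 0.3, 0.3, 0.0, 1.8; M̄R̄ = 24.7000 / 17 = 1.4529
LCL = X̄ − 3·M̄R̄/d₂ = 790.1833 − 3 × 1.4529 / 1.128 = 786.3191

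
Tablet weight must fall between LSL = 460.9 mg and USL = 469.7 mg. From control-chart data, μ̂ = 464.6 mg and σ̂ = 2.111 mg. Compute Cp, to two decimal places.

Cp = (USL − LSL) / (6σ̂) = (469.7 − 460.9) / (6 × 2.111) = 8.8000 / 12.6660 = 0.6948

0.69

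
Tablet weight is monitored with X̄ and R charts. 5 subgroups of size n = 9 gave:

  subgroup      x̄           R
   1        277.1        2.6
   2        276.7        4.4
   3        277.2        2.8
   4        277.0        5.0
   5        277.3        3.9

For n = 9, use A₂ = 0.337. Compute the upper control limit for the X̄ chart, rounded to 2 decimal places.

278.32

X̄̄ = (277.1 + 276.7 + 277.2 + 277.0 + 277.3) / 5 = 1385.3000 / 5 = 277.0600
R̄ = (2.6 + 4.4 + 2.8 + 5.0 + 3.9) / 5 = 18.7000 / 5 = 3.7400
UCL = X̄̄ + A₂·R̄ = 277.0600 + 0.337 × 3.7400 = 278.3204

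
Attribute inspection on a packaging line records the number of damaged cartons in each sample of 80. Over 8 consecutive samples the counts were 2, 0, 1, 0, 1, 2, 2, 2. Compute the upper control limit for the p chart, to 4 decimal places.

0.0572

p̄ = Σdᵢ / (k·n) = 10 / (8 × 80) = 0.01562
UCL = p̄ + 3·√(p̄(1−p̄)/n) = 0.01562 + 3 × √(0.01562×0.98438/80) = 0.01562 + 3 × 0.01387 = 0.05722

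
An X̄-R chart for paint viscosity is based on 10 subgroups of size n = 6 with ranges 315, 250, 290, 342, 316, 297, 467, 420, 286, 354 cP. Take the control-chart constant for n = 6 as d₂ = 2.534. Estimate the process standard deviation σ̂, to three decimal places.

R̄ = (315 + 250 + 290 + 342 + 316 + 297 + 467 + 420 + 286 + 354) / 10 = 333.7000
σ̂ = R̄ / d₂ = 333.7000 / 2.534 = 131.6890

131.689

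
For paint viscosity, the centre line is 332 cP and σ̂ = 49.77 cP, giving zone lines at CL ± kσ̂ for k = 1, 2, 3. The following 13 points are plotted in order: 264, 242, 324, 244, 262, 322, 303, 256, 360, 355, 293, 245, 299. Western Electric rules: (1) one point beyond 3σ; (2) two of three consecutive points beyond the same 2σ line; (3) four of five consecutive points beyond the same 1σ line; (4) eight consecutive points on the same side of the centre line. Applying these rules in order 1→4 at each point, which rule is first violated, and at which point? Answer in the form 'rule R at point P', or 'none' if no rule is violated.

Zone of each point (C = within 1σ̂, B = 1σ̂–2σ̂, A = 2σ̂–3σ̂, * = beyond 3σ̂; sign = side of CL): 1:-B, 2:-B, 3:-C, 4:-B, 5:-B, 6:-C, 7:-C, 8:-B, 9:+C, 10:+C, 11:-C, 12:-B, 13:-C
Rule 3 (four of five consecutive points beyond the same 1σ limit) is satisfied at point 5.

rule 3 at point 5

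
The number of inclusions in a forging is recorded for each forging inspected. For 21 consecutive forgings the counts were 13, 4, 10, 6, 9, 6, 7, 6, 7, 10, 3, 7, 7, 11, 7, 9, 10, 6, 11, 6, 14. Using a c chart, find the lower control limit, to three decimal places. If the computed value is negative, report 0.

c̄ = (13 + 4 + 10 + 6 + 9 + 6 + 7 + 6 + 7 + 10 + 3 + 7 + 7 + 11 + 7 + 9 + 10 + 6 + 11 + 6 + 14) / 21 = 169 / 21 = 8.0476
LCL = c̄ − 3√c̄ = 8.0476 − 3 × 2.8368 = -0.4629 → 0 (cannot be negative)

0.000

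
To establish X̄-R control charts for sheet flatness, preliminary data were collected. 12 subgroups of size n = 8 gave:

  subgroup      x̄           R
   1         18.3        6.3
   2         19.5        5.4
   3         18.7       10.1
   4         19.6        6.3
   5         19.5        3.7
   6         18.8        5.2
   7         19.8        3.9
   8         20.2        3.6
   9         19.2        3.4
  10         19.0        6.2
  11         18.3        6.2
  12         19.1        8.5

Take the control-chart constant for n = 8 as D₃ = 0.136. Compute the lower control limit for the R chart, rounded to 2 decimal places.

R̄ = (6.3 + 5.4 + 10.1 + 6.3 + 3.7 + 5.2 + 3.9 + 3.6 + 3.4 + 6.2 + 6.2 + 8.5) / 12 = 68.8000 / 12 = 5.7333
LCL_R = D₃·R̄ = 0.136 × 5.7333 = 0.7797

0.78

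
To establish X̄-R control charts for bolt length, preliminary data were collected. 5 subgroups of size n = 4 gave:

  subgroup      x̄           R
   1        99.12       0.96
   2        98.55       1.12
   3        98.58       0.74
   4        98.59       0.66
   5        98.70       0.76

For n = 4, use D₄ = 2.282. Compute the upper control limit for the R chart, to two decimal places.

1.94

R̄ = (0.96 + 1.12 + 0.74 + 0.66 + 0.76) / 5 = 4.2400 / 5 = 0.8480
UCL_R = D₄·R̄ = 2.282 × 0.8480 = 1.9351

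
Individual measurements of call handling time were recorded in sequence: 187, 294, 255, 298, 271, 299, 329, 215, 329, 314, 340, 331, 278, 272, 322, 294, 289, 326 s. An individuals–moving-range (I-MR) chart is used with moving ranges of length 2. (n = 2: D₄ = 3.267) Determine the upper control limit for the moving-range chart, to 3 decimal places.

140.481

Moving ranges: 107, 39, 43, 27, 28, 30, 114, 114, 15, 26, 9, 53, 6, 50, 28, 5, 37; M̄R̄ = 731.0000 / 17 = 43.0000
UCL_MR = D₄·M̄R̄ = 3.267 × 43.0000 = 140.4810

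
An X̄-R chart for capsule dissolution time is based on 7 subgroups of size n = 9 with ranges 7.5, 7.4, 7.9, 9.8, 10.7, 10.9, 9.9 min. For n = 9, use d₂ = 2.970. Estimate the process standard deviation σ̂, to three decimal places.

R̄ = (7.5 + 7.4 + 7.9 + 9.8 + 10.7 + 10.9 + 9.9) / 7 = 9.1571
σ̂ = R̄ / d₂ = 9.1571 / 2.970 = 3.0832

3.083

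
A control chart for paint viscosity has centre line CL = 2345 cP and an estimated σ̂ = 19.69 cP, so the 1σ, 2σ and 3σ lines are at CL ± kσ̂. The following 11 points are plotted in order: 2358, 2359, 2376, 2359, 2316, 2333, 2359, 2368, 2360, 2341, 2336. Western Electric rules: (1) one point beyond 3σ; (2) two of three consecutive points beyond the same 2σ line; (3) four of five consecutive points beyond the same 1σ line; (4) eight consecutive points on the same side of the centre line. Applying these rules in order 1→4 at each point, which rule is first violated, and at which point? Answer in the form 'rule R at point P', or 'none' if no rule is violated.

none

Zone of each point (C = within 1σ̂, B = 1σ̂–2σ̂, A = 2σ̂–3σ̂, * = beyond 3σ̂; sign = side of CL): 1:+C, 2:+C, 3:+B, 4:+C, 5:-B, 6:-C, 7:+C, 8:+B, 9:+C, 10:-C, 11:-C
No rule fires across all 11 points.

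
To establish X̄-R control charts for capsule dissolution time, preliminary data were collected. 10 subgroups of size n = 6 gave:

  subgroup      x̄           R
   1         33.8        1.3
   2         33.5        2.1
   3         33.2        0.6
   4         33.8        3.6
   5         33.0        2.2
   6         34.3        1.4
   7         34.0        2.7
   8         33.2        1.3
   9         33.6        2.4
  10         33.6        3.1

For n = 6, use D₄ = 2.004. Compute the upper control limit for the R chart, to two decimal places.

R̄ = (1.3 + 2.1 + 0.6 + 3.6 + 2.2 + 1.4 + 2.7 + 1.3 + 2.4 + 3.1) / 10 = 20.7000 / 10 = 2.0700
UCL_R = D₄·R̄ = 2.004 × 2.0700 = 4.1483

4.15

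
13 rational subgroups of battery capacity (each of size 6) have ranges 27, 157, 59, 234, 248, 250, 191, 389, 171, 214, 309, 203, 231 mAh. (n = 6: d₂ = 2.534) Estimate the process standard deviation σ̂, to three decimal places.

81.446

R̄ = (27 + 157 + 59 + 234 + 248 + 250 + 191 + 389 + 171 + 214 + 309 + 203 + 231) / 13 = 206.3846
σ̂ = R̄ / d₂ = 206.3846 / 2.534 = 81.4462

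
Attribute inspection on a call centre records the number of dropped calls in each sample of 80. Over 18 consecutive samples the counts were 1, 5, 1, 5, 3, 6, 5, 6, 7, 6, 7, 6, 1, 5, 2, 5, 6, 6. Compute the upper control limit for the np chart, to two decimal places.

p̄ = Σdᵢ / (k·n) = 83 / (18 × 80) = 0.05764
UCL = np̄ + 3·√(np̄(1−p̄)) = 4.6111 + 3 × √(4.6111×0.94236) = 4.6111 + 3 × 2.0845 = 10.8647

10.86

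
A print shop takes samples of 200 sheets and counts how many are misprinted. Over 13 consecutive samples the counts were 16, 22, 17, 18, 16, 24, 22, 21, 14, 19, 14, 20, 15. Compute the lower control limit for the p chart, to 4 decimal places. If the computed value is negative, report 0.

p̄ = Σdᵢ / (k·n) = 238 / (13 × 200) = 0.09154
LCL = p̄ − 3·√(p̄(1−p̄)/n) = 0.09154 − 3 × 0.02039 = 0.03037

0.0304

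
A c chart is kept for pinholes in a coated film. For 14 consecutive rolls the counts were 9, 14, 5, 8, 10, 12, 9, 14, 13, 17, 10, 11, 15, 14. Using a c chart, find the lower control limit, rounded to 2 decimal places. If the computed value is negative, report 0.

1.33

c̄ = (9 + 14 + 5 + 8 + 10 + 12 + 9 + 14 + 13 + 17 + 10 + 11 + 15 + 14) / 14 = 161 / 14 = 11.5000
LCL = c̄ − 3√c̄ = 11.5000 − 3 × 3.3912 = 1.3265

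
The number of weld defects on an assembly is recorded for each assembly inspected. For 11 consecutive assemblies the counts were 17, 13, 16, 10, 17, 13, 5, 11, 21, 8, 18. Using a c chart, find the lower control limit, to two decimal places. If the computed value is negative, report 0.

c̄ = (17 + 13 + 16 + 10 + 17 + 13 + 5 + 11 + 21 + 8 + 18) / 11 = 149 / 11 = 13.5455
LCL = c̄ − 3√c̄ = 13.5455 − 3 × 3.6804 = 2.5042

2.50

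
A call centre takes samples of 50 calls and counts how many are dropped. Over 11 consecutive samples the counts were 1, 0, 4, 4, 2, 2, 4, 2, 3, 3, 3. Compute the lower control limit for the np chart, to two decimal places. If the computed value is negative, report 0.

p̄ = Σdᵢ / (k·n) = 28 / (11 × 50) = 0.05091
LCL = np̄ − 3·√(np̄(1−p̄)) = 2.5455 − 3 × 1.5543 = -2.1175 → 0 (negative, so LCL = 0)

0.00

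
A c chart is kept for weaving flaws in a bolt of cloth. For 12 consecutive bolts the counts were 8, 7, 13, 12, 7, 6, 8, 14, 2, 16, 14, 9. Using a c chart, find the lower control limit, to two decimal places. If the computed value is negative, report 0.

0.34

c̄ = (8 + 7 + 13 + 12 + 7 + 6 + 8 + 14 + 2 + 16 + 14 + 9) / 12 = 116 / 12 = 9.6667
LCL = c̄ − 3√c̄ = 9.6667 − 3 × 3.1091 = 0.3393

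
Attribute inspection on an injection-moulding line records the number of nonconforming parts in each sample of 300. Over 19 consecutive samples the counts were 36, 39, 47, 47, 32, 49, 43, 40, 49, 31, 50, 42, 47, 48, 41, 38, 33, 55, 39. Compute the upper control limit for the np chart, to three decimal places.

60.526

p̄ = Σdᵢ / (k·n) = 806 / (19 × 300) = 0.14140
UCL = np̄ + 3·√(np̄(1−p̄)) = 42.4211 + 3 × √(42.4211×0.85860) = 42.4211 + 3 × 6.0351 = 60.5264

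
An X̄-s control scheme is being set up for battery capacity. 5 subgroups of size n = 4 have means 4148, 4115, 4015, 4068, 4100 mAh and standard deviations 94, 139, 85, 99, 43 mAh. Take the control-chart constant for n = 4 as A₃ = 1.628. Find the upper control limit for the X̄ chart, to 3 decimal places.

X̄̄ = (4148 + 4115 + 4015 + 4068 + 4100) / 5 = 4089.2000
s̄ = (94 + 139 + 85 + 99 + 43) / 5 = 92.0000
UCL = X̄̄ + A₃·s̄ = 4089.2000 + 1.628 × 92.0000 = 4238.9760

4238.976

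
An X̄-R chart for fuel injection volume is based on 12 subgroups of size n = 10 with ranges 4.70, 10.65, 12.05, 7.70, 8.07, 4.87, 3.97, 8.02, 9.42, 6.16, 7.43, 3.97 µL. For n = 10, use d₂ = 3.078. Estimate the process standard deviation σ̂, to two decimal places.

R̄ = (4.70 + 10.65 + 12.05 + 7.70 + 8.07 + 4.87 + 3.97 + 8.02 + 9.42 + 6.16 + 7.43 + 3.97) / 12 = 7.2508
σ̂ = R̄ / d₂ = 7.2508 / 3.078 = 2.3557

2.36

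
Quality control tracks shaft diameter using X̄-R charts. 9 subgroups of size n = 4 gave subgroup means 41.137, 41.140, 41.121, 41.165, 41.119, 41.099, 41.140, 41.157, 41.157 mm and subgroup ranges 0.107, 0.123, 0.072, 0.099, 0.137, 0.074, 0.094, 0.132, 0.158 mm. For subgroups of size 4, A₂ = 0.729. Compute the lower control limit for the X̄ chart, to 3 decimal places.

X̄̄ = (41.137 + 41.140 + 41.121 + 41.165 + 41.119 + 41.099 + 41.140 + 41.157 + 41.157) / 9 = 370.2350 / 9 = 41.1372
R̄ = (0.107 + 0.123 + 0.072 + 0.099 + 0.137 + 0.074 + 0.094 + 0.132 + 0.158) / 9 = 0.9960 / 9 = 0.1107
LCL = X̄̄ − A₂·R̄ = 41.1372 − 0.729 × 0.1107 = 41.0565

41.057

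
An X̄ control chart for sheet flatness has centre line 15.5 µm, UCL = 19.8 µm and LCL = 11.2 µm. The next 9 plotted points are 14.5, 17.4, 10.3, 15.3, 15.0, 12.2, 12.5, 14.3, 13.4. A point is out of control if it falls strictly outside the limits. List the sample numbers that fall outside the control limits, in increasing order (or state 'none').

Compare each point to [11.2, 19.8]: sample 3 = 10.3 < LCL.

3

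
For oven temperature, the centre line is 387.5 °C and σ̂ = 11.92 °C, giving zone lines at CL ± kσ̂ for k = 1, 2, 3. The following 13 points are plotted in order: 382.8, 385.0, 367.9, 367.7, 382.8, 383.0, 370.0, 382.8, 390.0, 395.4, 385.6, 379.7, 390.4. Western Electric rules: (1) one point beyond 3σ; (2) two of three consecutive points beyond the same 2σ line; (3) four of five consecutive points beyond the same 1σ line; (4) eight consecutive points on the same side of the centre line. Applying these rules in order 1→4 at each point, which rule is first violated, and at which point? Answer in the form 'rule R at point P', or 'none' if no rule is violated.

rule 4 at point 8

Zone of each point (C = within 1σ̂, B = 1σ̂–2σ̂, A = 2σ̂–3σ̂, * = beyond 3σ̂; sign = side of CL): 1:-C, 2:-C, 3:-B, 4:-B, 5:-C, 6:-C, 7:-B, 8:-C, 9:+C, 10:+C, 11:-C, 12:-C, 13:+C
Rule 4 (eight consecutive points on the same side of the centre line) is satisfied at point 8.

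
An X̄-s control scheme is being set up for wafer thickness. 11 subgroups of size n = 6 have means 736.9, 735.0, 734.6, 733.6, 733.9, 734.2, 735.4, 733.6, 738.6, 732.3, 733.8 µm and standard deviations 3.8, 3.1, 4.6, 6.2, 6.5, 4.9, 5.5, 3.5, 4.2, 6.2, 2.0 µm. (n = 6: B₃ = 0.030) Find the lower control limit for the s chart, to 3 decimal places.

s̄ = (3.8 + 3.1 + 4.6 + 6.2 + 6.5 + 4.9 + 5.5 + 3.5 + 4.2 + 6.2 + 2.0) / 11 = 4.5909
LCL_s = B₃·s̄ = 0.030 × 4.5909 = 0.1377

0.138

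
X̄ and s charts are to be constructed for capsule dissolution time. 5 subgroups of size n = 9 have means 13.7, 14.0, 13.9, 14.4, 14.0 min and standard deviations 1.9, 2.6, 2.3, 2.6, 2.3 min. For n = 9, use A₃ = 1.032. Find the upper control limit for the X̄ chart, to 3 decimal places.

16.415

X̄̄ = (13.7 + 14.0 + 13.9 + 14.4 + 14.0) / 5 = 14.0000
s̄ = (1.9 + 2.6 + 2.3 + 2.6 + 2.3) / 5 = 2.3400
UCL = X̄̄ + A₃·s̄ = 14.0000 + 1.032 × 2.3400 = 16.4149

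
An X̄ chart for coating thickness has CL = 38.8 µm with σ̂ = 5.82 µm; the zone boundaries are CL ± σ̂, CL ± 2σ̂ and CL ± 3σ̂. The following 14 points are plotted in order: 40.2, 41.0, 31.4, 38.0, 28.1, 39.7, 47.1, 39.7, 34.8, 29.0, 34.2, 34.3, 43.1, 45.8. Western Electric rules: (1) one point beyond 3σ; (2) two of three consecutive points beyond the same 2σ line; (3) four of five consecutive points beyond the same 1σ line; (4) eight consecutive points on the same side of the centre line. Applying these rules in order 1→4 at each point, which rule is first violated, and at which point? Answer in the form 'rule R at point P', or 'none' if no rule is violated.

Zone of each point (C = within 1σ̂, B = 1σ̂–2σ̂, A = 2σ̂–3σ̂, * = beyond 3σ̂; sign = side of CL): 1:+C, 2:+C, 3:-B, 4:-C, 5:-B, 6:+C, 7:+B, 8:+C, 9:-C, 10:-B, 11:-C, 12:-C, 13:+C, 14:+B
No rule fires across all 14 points.

none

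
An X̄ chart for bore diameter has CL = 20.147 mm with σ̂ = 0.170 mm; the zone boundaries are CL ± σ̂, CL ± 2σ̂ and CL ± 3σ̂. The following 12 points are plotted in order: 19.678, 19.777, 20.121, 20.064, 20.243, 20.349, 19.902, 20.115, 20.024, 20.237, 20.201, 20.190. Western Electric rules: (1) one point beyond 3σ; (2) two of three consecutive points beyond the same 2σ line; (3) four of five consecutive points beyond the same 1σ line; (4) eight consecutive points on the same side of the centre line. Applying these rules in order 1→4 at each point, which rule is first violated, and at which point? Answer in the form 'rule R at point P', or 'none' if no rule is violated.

rule 2 at point 2

Zone of each point (C = within 1σ̂, B = 1σ̂–2σ̂, A = 2σ̂–3σ̂, * = beyond 3σ̂; sign = side of CL): 1:-A, 2:-A, 3:-C, 4:-C, 5:+C, 6:+B, 7:-B, 8:-C, 9:-C, 10:+C, 11:+C, 12:+C
Rule 2 (two of three consecutive points beyond the same 2σ limit) is satisfied at point 2.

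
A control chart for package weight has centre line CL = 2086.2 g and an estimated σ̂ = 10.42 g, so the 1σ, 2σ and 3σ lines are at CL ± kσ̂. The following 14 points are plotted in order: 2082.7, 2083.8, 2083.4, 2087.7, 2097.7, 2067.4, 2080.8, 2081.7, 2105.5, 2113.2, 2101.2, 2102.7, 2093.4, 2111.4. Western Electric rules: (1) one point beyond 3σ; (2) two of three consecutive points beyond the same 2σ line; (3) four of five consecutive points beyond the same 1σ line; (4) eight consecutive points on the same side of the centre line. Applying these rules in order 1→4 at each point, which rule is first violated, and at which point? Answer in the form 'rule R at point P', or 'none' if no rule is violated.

Zone of each point (C = within 1σ̂, B = 1σ̂–2σ̂, A = 2σ̂–3σ̂, * = beyond 3σ̂; sign = side of CL): 1:-C, 2:-C, 3:-C, 4:+C, 5:+B, 6:-B, 7:-C, 8:-C, 9:+B, 10:+A, 11:+B, 12:+B, 13:+C, 14:+A
Rule 3 (four of five consecutive points beyond the same 1σ limit) is satisfied at point 12.

rule 3 at point 12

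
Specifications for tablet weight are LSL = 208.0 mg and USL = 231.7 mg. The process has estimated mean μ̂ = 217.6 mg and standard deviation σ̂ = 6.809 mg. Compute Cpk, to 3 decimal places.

Cpu = (USL − μ̂) / (3σ̂) = (231.7 − 217.6) / (3 × 6.809) = 0.6903; Cpl = (μ̂ − LSL) / (3σ̂) = (217.6 − 208.0) / (3 × 6.809) = 0.4700; Cpk = min(Cpu, Cpl) = 0.4700

0.470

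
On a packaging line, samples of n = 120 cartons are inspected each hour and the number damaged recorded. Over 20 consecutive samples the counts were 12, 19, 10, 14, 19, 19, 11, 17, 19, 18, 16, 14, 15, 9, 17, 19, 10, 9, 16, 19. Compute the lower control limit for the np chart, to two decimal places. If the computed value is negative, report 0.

4.20

p̄ = Σdᵢ / (k·n) = 302 / (20 × 120) = 0.12583
LCL = np̄ − 3·√(np̄(1−p̄)) = 15.1000 − 3 × 3.6332 = 4.2005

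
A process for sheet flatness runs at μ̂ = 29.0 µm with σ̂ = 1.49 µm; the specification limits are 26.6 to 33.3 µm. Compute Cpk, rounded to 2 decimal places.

Cpu = (USL − μ̂) / (3σ̂) = (33.3 − 29.0) / (3 × 1.49) = 0.9620; Cpl = (μ̂ − LSL) / (3σ̂) = (29.0 − 26.6) / (3 × 1.49) = 0.5369; Cpk = min(Cpu, Cpl) = 0.5369

0.54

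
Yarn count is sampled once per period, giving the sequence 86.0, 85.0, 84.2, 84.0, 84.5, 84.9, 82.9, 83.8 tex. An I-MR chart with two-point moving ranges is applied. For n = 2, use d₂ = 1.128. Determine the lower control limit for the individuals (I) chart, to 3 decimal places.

X̄ = (86.0 + 85.0 + 84.2 + 84.0 + 84.5 + 84.9 + 82.9 + 83.8) / 8 = 84.4125
Moving ranges: 1.0, 0.8, 0.2, 0.5, 0.4, 2.0, 0.9; M̄R̄ = 5.8000 / 7 = 0.8286
LCL = X̄ − 3·M̄R̄/d₂ = 84.4125 − 3 × 0.8286 / 1.128 = 82.2089

82.209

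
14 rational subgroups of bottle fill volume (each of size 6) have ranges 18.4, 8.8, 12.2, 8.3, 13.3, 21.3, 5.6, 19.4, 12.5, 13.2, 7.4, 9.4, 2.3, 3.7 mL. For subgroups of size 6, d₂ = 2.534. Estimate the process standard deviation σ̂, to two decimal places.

4.39

R̄ = (18.4 + 8.8 + 12.2 + 8.3 + 13.3 + 21.3 + 5.6 + 19.4 + 12.5 + 13.2 + 7.4 + 9.4 + 2.3 + 3.7) / 14 = 11.1286
σ̂ = R̄ / d₂ = 11.1286 / 2.534 = 4.3917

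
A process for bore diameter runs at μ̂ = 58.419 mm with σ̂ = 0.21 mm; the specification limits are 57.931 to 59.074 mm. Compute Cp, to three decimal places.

Cp = (USL − LSL) / (6σ̂) = (59.074 − 57.931) / (6 × 0.21) = 1.1430 / 1.2600 = 0.9071

0.907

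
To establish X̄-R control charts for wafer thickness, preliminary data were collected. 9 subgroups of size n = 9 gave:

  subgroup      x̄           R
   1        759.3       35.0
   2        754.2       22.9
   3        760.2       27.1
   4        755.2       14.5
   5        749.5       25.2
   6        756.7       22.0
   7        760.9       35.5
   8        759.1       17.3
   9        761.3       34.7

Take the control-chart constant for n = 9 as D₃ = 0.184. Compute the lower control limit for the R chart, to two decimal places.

4.79

R̄ = (35.0 + 22.9 + 27.1 + 14.5 + 25.2 + 22.0 + 35.5 + 17.3 + 34.7) / 9 = 234.2000 / 9 = 26.0222
LCL_R = D₃·R̄ = 0.184 × 26.0222 = 4.7881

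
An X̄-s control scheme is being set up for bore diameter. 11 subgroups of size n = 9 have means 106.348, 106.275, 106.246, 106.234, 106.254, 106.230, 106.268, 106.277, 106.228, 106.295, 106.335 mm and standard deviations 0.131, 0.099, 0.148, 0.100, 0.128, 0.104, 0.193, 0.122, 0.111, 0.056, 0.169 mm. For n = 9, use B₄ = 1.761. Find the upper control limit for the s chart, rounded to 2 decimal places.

0.22

s̄ = (0.131 + 0.099 + 0.148 + 0.100 + 0.128 + 0.104 + 0.193 + 0.122 + 0.111 + 0.056 + 0.169) / 11 = 0.1237
UCL_s = B₄·s̄ = 1.761 × 0.1237 = 0.2179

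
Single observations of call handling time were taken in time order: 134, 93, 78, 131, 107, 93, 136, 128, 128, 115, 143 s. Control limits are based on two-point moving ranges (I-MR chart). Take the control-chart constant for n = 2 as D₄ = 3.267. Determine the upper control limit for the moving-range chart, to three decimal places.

Moving ranges: 41, 15, 53, 24, 14, 43, 8, 0, 13, 28; M̄R̄ = 239.0000 / 10 = 23.9000
UCL_MR = D₄·M̄R̄ = 3.267 × 23.9000 = 78.0813

78.081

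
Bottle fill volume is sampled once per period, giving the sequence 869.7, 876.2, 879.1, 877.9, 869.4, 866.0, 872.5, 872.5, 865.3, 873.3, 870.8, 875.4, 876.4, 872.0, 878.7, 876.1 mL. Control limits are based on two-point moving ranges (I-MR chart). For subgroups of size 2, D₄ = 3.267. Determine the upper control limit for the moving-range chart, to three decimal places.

Moving ranges: 6.5, 2.9, 1.2, 8.5, 3.4, 6.5, 0.0, 7.2, 8.0, 2.5, 4.6, 1.0, 4.4, 6.7, 2.6; M̄R̄ = 66.0000 / 15 = 4.4000
UCL_MR = D₄·M̄R̄ = 3.267 × 4.4000 = 14.3748

14.375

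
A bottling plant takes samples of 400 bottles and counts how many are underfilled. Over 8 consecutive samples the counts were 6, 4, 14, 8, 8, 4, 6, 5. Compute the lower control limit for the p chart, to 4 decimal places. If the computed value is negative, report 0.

0.0000

p̄ = Σdᵢ / (k·n) = 55 / (8 × 400) = 0.01719
LCL = p̄ − 3·√(p̄(1−p̄)/n) = 0.01719 − 3 × 0.00650 = -0.00231 → 0 (negative, so LCL = 0)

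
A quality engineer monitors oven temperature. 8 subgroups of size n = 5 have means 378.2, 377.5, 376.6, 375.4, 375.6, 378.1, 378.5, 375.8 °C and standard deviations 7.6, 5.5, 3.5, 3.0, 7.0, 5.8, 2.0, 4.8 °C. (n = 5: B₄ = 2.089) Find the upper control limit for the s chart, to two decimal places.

10.24

s̄ = (7.6 + 5.5 + 3.5 + 3.0 + 7.0 + 5.8 + 2.0 + 4.8) / 8 = 4.9000
UCL_s = B₄·s̄ = 2.089 × 4.9000 = 10.2361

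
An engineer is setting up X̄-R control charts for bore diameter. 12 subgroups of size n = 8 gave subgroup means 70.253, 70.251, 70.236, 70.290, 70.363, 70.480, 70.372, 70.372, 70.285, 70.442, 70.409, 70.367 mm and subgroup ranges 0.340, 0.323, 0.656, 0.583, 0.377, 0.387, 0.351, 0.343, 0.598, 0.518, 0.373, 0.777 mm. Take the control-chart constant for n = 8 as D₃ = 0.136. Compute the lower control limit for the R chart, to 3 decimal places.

0.064

R̄ = (0.340 + 0.323 + 0.656 + 0.583 + 0.377 + 0.387 + 0.351 + 0.343 + 0.598 + 0.518 + 0.373 + 0.777) / 12 = 5.6260 / 12 = 0.4688
LCL_R = D₃·R̄ = 0.136 × 0.4688 = 0.0638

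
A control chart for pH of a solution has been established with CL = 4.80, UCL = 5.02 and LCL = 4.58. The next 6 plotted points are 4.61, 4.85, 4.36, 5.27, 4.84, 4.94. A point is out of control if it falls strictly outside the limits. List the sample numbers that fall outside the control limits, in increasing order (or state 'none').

3, 4

Compare each point to [4.58, 5.02]: sample 3 = 4.36 < LCL; sample 4 = 5.27 > UCL.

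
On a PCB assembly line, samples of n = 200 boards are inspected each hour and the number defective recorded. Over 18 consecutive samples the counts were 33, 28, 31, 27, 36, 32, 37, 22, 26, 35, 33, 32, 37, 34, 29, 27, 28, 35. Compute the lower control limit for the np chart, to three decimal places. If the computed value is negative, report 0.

15.823

p̄ = Σdᵢ / (k·n) = 562 / (18 × 200) = 0.15611
LCL = np̄ − 3·√(np̄(1−p̄)) = 31.2222 − 3 × 5.1330 = 15.8231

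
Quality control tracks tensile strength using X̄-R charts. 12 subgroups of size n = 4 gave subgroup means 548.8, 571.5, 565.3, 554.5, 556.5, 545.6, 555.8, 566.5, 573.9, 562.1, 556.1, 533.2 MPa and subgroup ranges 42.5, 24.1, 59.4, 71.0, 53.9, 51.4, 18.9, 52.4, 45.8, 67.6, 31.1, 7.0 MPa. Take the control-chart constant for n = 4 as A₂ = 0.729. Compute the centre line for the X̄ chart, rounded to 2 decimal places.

X̄̄ = (548.8 + 571.5 + 565.3 + 554.5 + 556.5 + 545.6 + 555.8 + 566.5 + 573.9 + 562.1 + 556.1 + 533.2) / 12 = 6689.8000 / 12 = 557.4833
CL = X̄̄ = 557.4833

557.48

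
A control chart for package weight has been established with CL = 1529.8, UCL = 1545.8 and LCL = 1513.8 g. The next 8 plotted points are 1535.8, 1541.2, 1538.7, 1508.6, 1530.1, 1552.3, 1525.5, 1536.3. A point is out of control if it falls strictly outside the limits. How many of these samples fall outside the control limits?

Compare each point to [1513.8, 1545.8]: sample 4 = 1508.6 < LCL; sample 6 = 1552.3 > UCL.

2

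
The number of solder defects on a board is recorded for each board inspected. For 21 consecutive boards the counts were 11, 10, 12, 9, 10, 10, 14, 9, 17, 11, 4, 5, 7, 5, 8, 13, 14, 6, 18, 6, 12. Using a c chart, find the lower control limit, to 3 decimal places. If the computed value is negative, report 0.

0.538

c̄ = (11 + 10 + 12 + 9 + 10 + 10 + 14 + 9 + 17 + 11 + 4 + 5 + 7 + 5 + 8 + 13 + 14 + 6 + 18 + 6 + 12) / 21 = 211 / 21 = 10.0476
LCL = c̄ − 3√c̄ = 10.0476 − 3 × 3.1698 = 0.5382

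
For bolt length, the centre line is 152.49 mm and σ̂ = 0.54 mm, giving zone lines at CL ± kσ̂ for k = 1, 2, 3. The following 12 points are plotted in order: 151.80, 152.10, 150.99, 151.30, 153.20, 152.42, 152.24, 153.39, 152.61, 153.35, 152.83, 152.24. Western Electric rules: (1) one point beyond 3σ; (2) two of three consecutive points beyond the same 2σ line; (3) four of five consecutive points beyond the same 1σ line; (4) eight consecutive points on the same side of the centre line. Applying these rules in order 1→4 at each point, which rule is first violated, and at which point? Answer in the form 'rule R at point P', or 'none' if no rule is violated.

Zone of each point (C = within 1σ̂, B = 1σ̂–2σ̂, A = 2σ̂–3σ̂, * = beyond 3σ̂; sign = side of CL): 1:-B, 2:-C, 3:-A, 4:-A, 5:+B, 6:-C, 7:-C, 8:+B, 9:+C, 10:+B, 11:+C, 12:-C
Rule 2 (two of three consecutive points beyond the same 2σ limit) is satisfied at point 4.

rule 2 at point 4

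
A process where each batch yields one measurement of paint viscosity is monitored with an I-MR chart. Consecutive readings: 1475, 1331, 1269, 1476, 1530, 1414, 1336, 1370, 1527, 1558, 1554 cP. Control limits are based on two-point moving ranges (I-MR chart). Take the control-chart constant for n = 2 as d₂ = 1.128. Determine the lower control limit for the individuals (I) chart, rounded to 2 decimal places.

X̄ = (1475 + 1331 + 1269 + 1476 + 1530 + 1414 + 1336 + 1370 + 1527 + 1558 + 1554) / 11 = 1440.0000
Moving ranges: 144, 62, 207, 54, 116, 78, 34, 157, 31, 4; M̄R̄ = 887.0000 / 10 = 88.7000
LCL = X̄ − 3·M̄R̄/d₂ = 1440.0000 − 3 × 88.7000 / 1.128 = 1204.0957

1204.10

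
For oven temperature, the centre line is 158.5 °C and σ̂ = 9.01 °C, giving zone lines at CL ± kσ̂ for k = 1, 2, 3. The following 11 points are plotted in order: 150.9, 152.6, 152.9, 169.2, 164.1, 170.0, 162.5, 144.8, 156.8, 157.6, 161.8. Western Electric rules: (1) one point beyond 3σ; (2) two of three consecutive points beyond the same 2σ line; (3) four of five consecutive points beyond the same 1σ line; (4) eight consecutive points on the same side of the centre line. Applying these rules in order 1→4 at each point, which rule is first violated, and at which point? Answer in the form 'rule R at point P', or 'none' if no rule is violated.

none

Zone of each point (C = within 1σ̂, B = 1σ̂–2σ̂, A = 2σ̂–3σ̂, * = beyond 3σ̂; sign = side of CL): 1:-C, 2:-C, 3:-C, 4:+B, 5:+C, 6:+B, 7:+C, 8:-B, 9:-C, 10:-C, 11:+C
No rule fires across all 11 points.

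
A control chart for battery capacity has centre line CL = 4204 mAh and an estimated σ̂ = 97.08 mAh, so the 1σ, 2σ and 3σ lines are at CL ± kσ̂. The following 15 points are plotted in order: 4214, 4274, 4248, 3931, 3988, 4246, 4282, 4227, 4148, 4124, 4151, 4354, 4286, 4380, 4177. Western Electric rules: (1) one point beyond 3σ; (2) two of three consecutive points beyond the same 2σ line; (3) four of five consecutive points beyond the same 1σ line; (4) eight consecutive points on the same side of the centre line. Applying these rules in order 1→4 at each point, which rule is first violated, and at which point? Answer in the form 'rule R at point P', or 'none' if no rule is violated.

rule 2 at point 5

Zone of each point (C = within 1σ̂, B = 1σ̂–2σ̂, A = 2σ̂–3σ̂, * = beyond 3σ̂; sign = side of CL): 1:+C, 2:+C, 3:+C, 4:-A, 5:-A, 6:+C, 7:+C, 8:+C, 9:-C, 10:-C, 11:-C, 12:+B, 13:+C, 14:+B, 15:-C
Rule 2 (two of three consecutive points beyond the same 2σ limit) is satisfied at point 5.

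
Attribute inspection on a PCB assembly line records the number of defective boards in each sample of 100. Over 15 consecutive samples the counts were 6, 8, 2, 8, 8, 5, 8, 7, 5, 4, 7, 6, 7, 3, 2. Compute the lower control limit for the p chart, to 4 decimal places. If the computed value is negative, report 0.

p̄ = Σdᵢ / (k·n) = 86 / (15 × 100) = 0.05733
LCL = p̄ − 3·√(p̄(1−p̄)/n) = 0.05733 − 3 × 0.02325 = -0.01241 → 0 (negative, so LCL = 0)

0.0000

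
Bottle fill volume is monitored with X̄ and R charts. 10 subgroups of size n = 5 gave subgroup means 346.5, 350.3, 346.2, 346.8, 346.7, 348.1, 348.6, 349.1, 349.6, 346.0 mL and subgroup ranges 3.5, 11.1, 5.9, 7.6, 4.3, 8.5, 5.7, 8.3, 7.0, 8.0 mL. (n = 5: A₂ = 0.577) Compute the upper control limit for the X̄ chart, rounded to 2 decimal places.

X̄̄ = (346.5 + 350.3 + 346.2 + 346.8 + 346.7 + 348.1 + 348.6 + 349.1 + 349.6 + 346.0) / 10 = 3477.9000 / 10 = 347.7900
R̄ = (3.5 + 11.1 + 5.9 + 7.6 + 4.3 + 8.5 + 5.7 + 8.3 + 7.0 + 8.0) / 10 = 69.9000 / 10 = 6.9900
UCL = X̄̄ + A₂·R̄ = 347.7900 + 0.577 × 6.9900 = 351.8232

351.82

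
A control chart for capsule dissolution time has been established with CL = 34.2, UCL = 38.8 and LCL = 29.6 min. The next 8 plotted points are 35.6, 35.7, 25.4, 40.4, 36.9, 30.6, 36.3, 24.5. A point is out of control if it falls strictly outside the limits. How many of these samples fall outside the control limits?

3

Compare each point to [29.6, 38.8]: sample 3 = 25.4 < LCL; sample 4 = 40.4 > UCL; sample 8 = 24.5 < LCL.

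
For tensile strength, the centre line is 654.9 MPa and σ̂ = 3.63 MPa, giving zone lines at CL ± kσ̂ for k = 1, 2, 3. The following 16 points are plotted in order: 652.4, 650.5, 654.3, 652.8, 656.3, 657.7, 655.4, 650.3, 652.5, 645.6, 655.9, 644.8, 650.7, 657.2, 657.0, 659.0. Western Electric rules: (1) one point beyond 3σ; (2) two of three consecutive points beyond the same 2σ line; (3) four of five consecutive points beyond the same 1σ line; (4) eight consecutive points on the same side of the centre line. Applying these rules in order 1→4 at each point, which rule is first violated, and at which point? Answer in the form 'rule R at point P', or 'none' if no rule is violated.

rule 2 at point 12

Zone of each point (C = within 1σ̂, B = 1σ̂–2σ̂, A = 2σ̂–3σ̂, * = beyond 3σ̂; sign = side of CL): 1:-C, 2:-B, 3:-C, 4:-C, 5:+C, 6:+C, 7:+C, 8:-B, 9:-C, 10:-A, 11:+C, 12:-A, 13:-B, 14:+C, 15:+C, 16:+B
Rule 2 (two of three consecutive points beyond the same 2σ limit) is satisfied at point 12.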